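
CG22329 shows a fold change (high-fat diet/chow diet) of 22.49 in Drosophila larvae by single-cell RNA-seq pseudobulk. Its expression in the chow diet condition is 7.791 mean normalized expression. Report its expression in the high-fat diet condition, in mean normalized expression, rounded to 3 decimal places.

high-fat diet expression = 7.791 × 22.49 = 175.220

175.220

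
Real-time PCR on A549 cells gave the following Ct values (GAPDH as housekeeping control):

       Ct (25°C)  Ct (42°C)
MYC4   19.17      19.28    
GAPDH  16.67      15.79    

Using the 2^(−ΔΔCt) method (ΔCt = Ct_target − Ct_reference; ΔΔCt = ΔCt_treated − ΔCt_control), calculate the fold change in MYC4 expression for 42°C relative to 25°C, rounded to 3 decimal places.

ΔCt(25°C) = 19.170 − 16.670 = 2.500
ΔCt(42°C) = 19.280 − 15.790 = 3.490
ΔΔCt = 3.490 − 2.500 = 0.990
Fold change = 2^(−0.990) = 0.5035

0.503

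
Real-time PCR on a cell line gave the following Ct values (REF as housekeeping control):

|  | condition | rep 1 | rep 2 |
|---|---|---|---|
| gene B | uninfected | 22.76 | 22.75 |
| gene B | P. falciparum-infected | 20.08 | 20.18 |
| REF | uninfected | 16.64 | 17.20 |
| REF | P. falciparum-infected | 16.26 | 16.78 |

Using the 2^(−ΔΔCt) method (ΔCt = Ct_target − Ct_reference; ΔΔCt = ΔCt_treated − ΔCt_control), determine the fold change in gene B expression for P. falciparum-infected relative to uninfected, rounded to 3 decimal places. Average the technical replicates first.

Mean Ct: gene B uninfected 22.755; gene B P. falciparum-infected 20.130; REF uninfected 16.920; REF P. falciparum-infected 16.520
ΔCt(uninfected) = 22.755 − 16.920 = 5.835
ΔCt(P. falciparum-infected) = 20.130 − 16.520 = 3.610
ΔΔCt = 3.610 − 5.835 = -2.225
Fold change = 2^(−(-2.225)) = 2^2.225 = 4.6751

4.675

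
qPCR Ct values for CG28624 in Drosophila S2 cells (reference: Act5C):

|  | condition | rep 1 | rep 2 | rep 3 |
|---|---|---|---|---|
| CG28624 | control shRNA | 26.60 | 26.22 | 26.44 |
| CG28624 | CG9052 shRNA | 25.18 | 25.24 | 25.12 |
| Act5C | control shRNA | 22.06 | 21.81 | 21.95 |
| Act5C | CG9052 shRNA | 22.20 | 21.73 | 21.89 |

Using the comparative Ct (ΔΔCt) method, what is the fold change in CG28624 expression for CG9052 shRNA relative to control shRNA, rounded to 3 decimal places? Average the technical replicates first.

Mean Ct: CG28624 control shRNA 26.420; CG28624 CG9052 shRNA 25.180; Act5C control shRNA 21.940; Act5C CG9052 shRNA 21.940
ΔCt(control shRNA) = 26.420 − 21.940 = 4.480
ΔCt(CG9052 shRNA) = 25.180 − 21.940 = 3.240
ΔΔCt = 3.240 − 4.480 = -1.240
Fold change = 2^(−(-1.240)) = 2^1.240 = 2.3620

2.362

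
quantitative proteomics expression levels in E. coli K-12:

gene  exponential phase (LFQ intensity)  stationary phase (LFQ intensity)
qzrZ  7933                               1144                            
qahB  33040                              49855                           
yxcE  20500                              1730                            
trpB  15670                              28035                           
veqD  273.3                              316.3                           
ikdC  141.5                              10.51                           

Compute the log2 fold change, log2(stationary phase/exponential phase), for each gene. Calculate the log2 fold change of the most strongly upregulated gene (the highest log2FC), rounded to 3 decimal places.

0.839

log2(1144/7933) = -2.794  (qzrZ)
log2(49855/33040) = 0.594  (qahB)
log2(1730/20500) = -3.567  (yxcE)
log2(28035/15670) = 0.839  (trpB)
log2(316.3/273.3) = 0.211  (veqD)
log2(10.51/141.5) = -3.751  (ikdC)
trpB is most strongly upregulated.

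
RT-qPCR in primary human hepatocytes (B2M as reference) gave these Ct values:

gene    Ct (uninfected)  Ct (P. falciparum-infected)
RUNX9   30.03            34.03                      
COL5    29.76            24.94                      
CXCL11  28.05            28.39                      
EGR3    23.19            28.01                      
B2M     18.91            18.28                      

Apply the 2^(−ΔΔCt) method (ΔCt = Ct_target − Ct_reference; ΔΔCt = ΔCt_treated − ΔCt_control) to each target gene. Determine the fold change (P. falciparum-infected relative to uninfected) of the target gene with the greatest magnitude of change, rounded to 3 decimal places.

RUNX9: ΔΔCt = (34.03−18.28) − (30.03−18.91) = 15.75 − 11.12 = 4.63; fold change = 2^-4.63 = 0.040
COL5: ΔΔCt = (24.94−18.28) − (29.76−18.91) = 6.66 − 10.85 = -4.19; fold change = 2^4.19 = 18.252
CXCL11: ΔΔCt = (28.39−18.28) − (28.05−18.91) = 10.11 − 9.14 = 0.97; fold change = 2^-0.97 = 0.511
EGR3: ΔΔCt = (28.01−18.28) − (23.19−18.91) = 9.73 − 4.28 = 5.45; fold change = 2^-5.45 = 0.023
EGR3 has the largest |ΔΔCt| = 5.45.

0.023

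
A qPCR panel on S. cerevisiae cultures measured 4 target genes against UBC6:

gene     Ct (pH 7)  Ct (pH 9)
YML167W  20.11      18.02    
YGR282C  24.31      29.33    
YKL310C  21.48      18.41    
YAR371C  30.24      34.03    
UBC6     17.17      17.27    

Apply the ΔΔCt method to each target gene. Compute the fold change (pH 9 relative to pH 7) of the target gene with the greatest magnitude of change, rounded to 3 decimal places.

0.033

YML167W: ΔΔCt = (18.02−17.27) − (20.11−17.17) = 0.75 − 2.94 = -2.19; fold change = 2^2.19 = 4.563
YGR282C: ΔΔCt = (29.33−17.27) − (24.31−17.17) = 12.06 − 7.14 = 4.92; fold change = 2^-4.92 = 0.033
YKL310C: ΔΔCt = (18.41−17.27) − (21.48−17.17) = 1.14 − 4.31 = -3.17; fold change = 2^3.17 = 9.000
YAR371C: ΔΔCt = (34.03−17.27) − (30.24−17.17) = 16.76 − 13.07 = 3.69; fold change = 2^-3.69 = 0.077
YGR282C has the largest |ΔΔCt| = 4.92.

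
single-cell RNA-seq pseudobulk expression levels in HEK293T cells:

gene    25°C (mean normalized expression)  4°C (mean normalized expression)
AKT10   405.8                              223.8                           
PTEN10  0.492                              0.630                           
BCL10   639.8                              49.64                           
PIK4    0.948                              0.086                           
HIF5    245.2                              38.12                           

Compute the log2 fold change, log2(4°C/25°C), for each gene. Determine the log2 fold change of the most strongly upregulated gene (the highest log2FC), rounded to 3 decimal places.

0.357

log2(223.8/405.8) = -0.859  (AKT10)
log2(0.630/0.492) = 0.357  (PTEN10)
log2(49.64/639.8) = -3.688  (BCL10)
log2(0.086/0.948) = -3.462  (PIK4)
log2(38.12/245.2) = -2.685  (HIF5)
PTEN10 is most strongly upregulated.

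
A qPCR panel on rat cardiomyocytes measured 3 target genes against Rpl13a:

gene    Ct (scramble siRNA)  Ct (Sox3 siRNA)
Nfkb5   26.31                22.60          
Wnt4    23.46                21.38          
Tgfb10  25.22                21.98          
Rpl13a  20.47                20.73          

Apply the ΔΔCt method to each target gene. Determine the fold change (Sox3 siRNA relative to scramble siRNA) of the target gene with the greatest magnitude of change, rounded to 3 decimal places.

15.671

Nfkb5: ΔΔCt = (22.60−20.73) − (26.31−20.47) = 1.87 − 5.84 = -3.97; fold change = 2^3.97 = 15.671
Wnt4: ΔΔCt = (21.38−20.73) − (23.46−20.47) = 0.65 − 2.99 = -2.34; fold change = 2^2.34 = 5.063
Tgfb10: ΔΔCt = (21.98−20.73) − (25.22−20.47) = 1.25 − 4.75 = -3.50; fold change = 2^3.50 = 11.314
Nfkb5 has the largest |ΔΔCt| = 3.97.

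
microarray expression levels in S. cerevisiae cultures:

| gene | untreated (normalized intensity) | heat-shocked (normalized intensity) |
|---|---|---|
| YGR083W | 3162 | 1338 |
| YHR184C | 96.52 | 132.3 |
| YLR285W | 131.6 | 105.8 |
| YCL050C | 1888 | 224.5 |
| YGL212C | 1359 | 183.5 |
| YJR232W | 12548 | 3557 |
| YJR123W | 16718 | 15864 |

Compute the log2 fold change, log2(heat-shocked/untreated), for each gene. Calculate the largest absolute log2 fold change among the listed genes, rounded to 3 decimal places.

log2(1338/3162) = -1.241  (YGR083W)
log2(132.3/96.52) = 0.455  (YHR184C)
log2(105.8/131.6) = -0.315  (YLR285W)
log2(224.5/1888) = -3.072  (YCL050C)
log2(183.5/1359) = -2.889  (YGL212C)
log2(3557/12548) = -1.819  (YJR232W)
log2(15864/16718) = -0.076  (YJR123W)
The largest magnitude belongs to YCL050C.

3.072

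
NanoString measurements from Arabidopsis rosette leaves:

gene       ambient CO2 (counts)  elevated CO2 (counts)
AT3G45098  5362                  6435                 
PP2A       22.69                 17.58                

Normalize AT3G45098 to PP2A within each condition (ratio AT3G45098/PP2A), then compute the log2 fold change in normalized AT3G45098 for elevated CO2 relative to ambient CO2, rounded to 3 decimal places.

AT3G45098/PP2A (ambient CO2) = 5362 / 22.69 = 236.32
AT3G45098/PP2A (elevated CO2) = 6435 / 17.58 = 366.04
Fold change = 366.04 / 236.32 = 1.5489
log2(1.5489) = 0.6313

0.631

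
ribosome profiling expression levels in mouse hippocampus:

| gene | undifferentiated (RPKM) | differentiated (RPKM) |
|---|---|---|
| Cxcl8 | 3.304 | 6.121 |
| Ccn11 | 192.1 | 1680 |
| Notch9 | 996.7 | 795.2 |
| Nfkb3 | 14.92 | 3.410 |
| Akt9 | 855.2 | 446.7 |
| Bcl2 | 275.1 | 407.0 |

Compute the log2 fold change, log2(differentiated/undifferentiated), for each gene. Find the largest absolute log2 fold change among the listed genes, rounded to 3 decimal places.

log2(6.121/3.304) = 0.890  (Cxcl8)
log2(1680/192.1) = 3.129  (Ccn11)
log2(795.2/996.7) = -0.326  (Notch9)
log2(3.410/14.92) = -2.129  (Nfkb3)
log2(446.7/855.2) = -0.937  (Akt9)
log2(407.0/275.1) = 0.565  (Bcl2)
The largest magnitude belongs to Ccn11.

3.129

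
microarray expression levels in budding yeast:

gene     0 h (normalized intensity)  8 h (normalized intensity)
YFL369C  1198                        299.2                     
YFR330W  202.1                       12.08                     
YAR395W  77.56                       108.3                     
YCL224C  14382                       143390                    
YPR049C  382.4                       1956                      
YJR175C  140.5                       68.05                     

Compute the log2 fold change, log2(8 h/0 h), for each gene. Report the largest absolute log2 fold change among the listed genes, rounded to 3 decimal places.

4.064

log2(299.2/1198) = -2.001  (YFL369C)
log2(12.08/202.1) = -4.064  (YFR330W)
log2(108.3/77.56) = 0.482  (YAR395W)
log2(143390/14382) = 3.318  (YCL224C)
log2(1956/382.4) = 2.355  (YPR049C)
log2(68.05/140.5) = -1.046  (YJR175C)
The largest magnitude belongs to YFR330W.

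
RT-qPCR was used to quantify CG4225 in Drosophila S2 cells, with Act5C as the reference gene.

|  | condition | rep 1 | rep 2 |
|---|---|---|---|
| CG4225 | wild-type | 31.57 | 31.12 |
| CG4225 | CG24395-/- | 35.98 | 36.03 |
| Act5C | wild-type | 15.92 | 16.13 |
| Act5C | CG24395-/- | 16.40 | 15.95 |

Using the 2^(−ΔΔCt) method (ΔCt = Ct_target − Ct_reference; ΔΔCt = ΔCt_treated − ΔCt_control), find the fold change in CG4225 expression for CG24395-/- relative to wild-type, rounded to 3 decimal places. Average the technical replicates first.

0.044

Mean Ct: CG4225 wild-type 31.345; CG4225 CG24395-/- 36.005; Act5C wild-type 16.025; Act5C CG24395-/- 16.175
ΔCt(wild-type) = 31.345 − 16.025 = 15.320
ΔCt(CG24395-/-) = 36.005 − 16.175 = 19.830
ΔΔCt = 19.830 − 15.320 = 4.510
Fold change = 2^(−4.510) = 0.0439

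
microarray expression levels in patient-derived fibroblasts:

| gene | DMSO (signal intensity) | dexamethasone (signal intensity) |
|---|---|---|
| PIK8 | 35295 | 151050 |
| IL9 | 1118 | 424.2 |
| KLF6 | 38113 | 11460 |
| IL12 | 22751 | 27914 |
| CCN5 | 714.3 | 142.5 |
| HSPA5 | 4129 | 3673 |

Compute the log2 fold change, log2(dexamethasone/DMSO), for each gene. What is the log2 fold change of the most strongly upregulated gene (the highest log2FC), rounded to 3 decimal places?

log2(151050/35295) = 2.097  (PIK8)
log2(424.2/1118) = -1.398  (IL9)
log2(11460/38113) = -1.734  (KLF6)
log2(27914/22751) = 0.295  (IL12)
log2(142.5/714.3) = -2.326  (CCN5)
log2(3673/4129) = -0.169  (HSPA5)
PIK8 is most strongly upregulated.

2.097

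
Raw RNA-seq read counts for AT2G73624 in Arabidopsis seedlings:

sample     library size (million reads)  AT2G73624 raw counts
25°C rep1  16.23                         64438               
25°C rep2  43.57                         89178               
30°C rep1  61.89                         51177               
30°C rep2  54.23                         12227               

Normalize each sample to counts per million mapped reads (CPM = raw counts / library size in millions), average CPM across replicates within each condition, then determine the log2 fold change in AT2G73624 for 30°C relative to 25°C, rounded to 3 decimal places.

-2.515

CPM(25°C rep1) = 64438 / 16.23 = 3970.3019
CPM(25°C rep2) = 89178 / 43.57 = 2046.7753
CPM(30°C rep1) = 51177 / 61.89 = 826.9026
CPM(30°C rep2) = 12227 / 54.23 = 225.4656
mean CPM(25°C) = 3008.5386; mean CPM(30°C) = 526.1841
Fold change = 526.1841 / 3008.5386 = 0.17490
log2(0.17490) = -2.5154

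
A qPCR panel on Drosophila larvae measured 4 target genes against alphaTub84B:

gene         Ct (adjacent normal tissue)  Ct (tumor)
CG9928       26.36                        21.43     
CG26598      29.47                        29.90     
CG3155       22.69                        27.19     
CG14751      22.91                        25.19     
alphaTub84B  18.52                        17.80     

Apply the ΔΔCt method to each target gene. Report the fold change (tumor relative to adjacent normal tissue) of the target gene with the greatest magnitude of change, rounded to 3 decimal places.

CG9928: ΔΔCt = (21.43−17.80) − (26.36−18.52) = 3.63 − 7.84 = -4.21; fold change = 2^4.21 = 18.507
CG26598: ΔΔCt = (29.90−17.80) − (29.47−18.52) = 12.10 − 10.95 = 1.15; fold change = 2^-1.15 = 0.451
CG3155: ΔΔCt = (27.19−17.80) − (22.69−18.52) = 9.39 − 4.17 = 5.22; fold change = 2^-5.22 = 0.027
CG14751: ΔΔCt = (25.19−17.80) − (22.91−18.52) = 7.39 − 4.39 = 3.00; fold change = 2^-3.00 = 0.125
CG3155 has the largest |ΔΔCt| = 5.22.

0.027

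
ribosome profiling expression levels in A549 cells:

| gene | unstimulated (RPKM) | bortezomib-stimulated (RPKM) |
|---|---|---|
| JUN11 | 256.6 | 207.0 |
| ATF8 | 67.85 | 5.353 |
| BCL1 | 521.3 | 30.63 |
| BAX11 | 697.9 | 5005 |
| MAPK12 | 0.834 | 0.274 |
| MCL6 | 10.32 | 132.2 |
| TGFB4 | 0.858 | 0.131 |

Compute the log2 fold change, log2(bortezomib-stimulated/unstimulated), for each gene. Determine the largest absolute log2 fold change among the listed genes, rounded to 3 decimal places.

4.089

log2(207.0/256.6) = -0.310  (JUN11)
log2(5.353/67.85) = -3.664  (ATF8)
log2(30.63/521.3) = -4.089  (BCL1)
log2(5005/697.9) = 2.842  (BAX11)
log2(0.274/0.834) = -1.606  (MAPK12)
log2(132.2/10.32) = 3.679  (MCL6)
log2(0.131/0.858) = -2.711  (TGFB4)
The largest magnitude belongs to BCL1.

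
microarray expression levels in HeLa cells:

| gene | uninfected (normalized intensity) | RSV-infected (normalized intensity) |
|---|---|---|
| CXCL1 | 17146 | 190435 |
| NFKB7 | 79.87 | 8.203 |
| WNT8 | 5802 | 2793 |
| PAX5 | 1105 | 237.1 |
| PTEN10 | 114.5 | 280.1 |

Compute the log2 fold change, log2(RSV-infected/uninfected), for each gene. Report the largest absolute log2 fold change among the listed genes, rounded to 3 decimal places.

log2(190435/17146) = 3.473  (CXCL1)
log2(8.203/79.87) = -3.283  (NFKB7)
log2(2793/5802) = -1.055  (WNT8)
log2(237.1/1105) = -2.220  (PAX5)
log2(280.1/114.5) = 1.291  (PTEN10)
The largest magnitude belongs to CXCL1.

3.473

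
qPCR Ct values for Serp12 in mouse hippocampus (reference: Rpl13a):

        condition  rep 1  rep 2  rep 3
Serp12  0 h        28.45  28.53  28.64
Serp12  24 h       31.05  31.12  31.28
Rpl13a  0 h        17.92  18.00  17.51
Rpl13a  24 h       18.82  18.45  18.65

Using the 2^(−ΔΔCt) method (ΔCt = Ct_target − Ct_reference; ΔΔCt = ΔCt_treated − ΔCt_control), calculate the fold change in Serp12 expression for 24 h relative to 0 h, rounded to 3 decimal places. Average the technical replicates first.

0.291

Mean Ct: Serp12 0 h 28.540; Serp12 24 h 31.150; Rpl13a 0 h 17.810; Rpl13a 24 h 18.640
ΔCt(0 h) = 28.540 − 17.810 = 10.730
ΔCt(24 h) = 31.150 − 18.640 = 12.510
ΔΔCt = 12.510 − 10.730 = 1.780
Fold change = 2^(−1.780) = 0.2912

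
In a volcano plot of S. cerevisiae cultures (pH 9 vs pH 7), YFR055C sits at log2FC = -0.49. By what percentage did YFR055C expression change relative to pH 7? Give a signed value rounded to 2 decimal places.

-28.80%

Fold change = 2^(-0.49) = 0.7120
Percent change = (FC − 1) × 100% = (0.7120 − 1) × 100 = -28.80%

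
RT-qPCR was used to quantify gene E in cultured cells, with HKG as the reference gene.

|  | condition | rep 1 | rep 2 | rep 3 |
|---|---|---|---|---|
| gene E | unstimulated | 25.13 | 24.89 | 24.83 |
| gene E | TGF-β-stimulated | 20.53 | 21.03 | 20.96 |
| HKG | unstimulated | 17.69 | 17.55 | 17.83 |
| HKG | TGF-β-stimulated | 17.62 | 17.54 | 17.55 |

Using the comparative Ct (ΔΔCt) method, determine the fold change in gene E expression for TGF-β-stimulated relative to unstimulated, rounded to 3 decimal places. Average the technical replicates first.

15.889

Mean Ct: gene E unstimulated 24.950; gene E TGF-β-stimulated 20.840; HKG unstimulated 17.690; HKG TGF-β-stimulated 17.570
ΔCt(unstimulated) = 24.950 − 17.690 = 7.260
ΔCt(TGF-β-stimulated) = 20.840 − 17.570 = 3.270
ΔΔCt = 3.270 − 7.260 = -3.990
Fold change = 2^(−(-3.990)) = 2^3.990 = 15.8895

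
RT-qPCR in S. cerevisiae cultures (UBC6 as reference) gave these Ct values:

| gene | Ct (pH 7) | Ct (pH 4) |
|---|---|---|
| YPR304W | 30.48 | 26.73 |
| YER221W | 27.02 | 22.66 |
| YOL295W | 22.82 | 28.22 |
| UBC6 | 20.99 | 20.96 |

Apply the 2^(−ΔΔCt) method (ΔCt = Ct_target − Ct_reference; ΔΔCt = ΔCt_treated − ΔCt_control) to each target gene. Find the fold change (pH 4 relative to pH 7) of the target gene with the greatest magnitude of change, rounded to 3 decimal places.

YPR304W: ΔΔCt = (26.73−20.96) − (30.48−20.99) = 5.77 − 9.49 = -3.72; fold change = 2^3.72 = 13.177
YER221W: ΔΔCt = (22.66−20.96) − (27.02−20.99) = 1.70 − 6.03 = -4.33; fold change = 2^4.33 = 20.112
YOL295W: ΔΔCt = (28.22−20.96) − (22.82−20.99) = 7.26 − 1.83 = 5.43; fold change = 2^-5.43 = 0.023
YOL295W has the largest |ΔΔCt| = 5.43.

0.023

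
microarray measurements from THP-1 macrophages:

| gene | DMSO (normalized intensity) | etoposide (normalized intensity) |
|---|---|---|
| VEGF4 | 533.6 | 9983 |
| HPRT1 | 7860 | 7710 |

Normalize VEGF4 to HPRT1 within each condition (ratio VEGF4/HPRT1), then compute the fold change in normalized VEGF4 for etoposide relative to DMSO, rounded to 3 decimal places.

VEGF4/HPRT1 (DMSO) = 533.6 / 7860 = 0.067888
VEGF4/HPRT1 (etoposide) = 9983 / 7710 = 1.2948
Fold change = 1.2948 / 0.067888 = 19.0728

19.073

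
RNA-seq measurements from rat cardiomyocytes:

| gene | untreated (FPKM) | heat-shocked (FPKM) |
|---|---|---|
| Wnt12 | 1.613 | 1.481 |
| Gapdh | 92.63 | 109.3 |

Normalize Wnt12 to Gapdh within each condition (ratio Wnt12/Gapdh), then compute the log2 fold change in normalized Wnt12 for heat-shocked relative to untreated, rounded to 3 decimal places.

-0.362

Wnt12/Gapdh (untreated) = 1.613 / 92.63 = 0.017413
Wnt12/Gapdh (heat-shocked) = 1.481 / 109.3 = 0.01355
Fold change = 0.01355 / 0.017413 = 0.7781
log2(0.7781) = -0.3619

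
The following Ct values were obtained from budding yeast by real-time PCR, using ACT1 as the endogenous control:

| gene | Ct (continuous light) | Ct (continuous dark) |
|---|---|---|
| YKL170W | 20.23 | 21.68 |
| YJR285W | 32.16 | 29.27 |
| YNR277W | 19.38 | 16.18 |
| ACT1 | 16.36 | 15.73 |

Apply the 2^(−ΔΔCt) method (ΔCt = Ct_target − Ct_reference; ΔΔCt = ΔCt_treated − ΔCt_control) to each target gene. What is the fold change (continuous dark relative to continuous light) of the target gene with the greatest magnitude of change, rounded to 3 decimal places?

5.938

YKL170W: ΔΔCt = (21.68−15.73) − (20.23−16.36) = 5.95 − 3.87 = 2.08; fold change = 2^-2.08 = 0.237
YJR285W: ΔΔCt = (29.27−15.73) − (32.16−16.36) = 13.54 − 15.80 = -2.26; fold change = 2^2.26 = 4.790
YNR277W: ΔΔCt = (16.18−15.73) − (19.38−16.36) = 0.45 − 3.02 = -2.57; fold change = 2^2.57 = 5.938
YNR277W has the largest |ΔΔCt| = 2.57.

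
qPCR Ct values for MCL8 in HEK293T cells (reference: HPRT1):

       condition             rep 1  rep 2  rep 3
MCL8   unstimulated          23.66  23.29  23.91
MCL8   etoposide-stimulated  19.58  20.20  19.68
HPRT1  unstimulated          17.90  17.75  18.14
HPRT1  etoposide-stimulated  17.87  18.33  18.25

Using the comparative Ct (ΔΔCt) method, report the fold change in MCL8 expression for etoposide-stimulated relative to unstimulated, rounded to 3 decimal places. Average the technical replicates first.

Mean Ct: MCL8 unstimulated 23.620; MCL8 etoposide-stimulated 19.820; HPRT1 unstimulated 17.930; HPRT1 etoposide-stimulated 18.150
ΔCt(unstimulated) = 23.620 − 17.930 = 5.690
ΔCt(etoposide-stimulated) = 19.820 − 18.150 = 1.670
ΔΔCt = 1.670 − 5.690 = -4.020
Fold change = 2^(−(-4.020)) = 2^4.020 = 16.2234

16.223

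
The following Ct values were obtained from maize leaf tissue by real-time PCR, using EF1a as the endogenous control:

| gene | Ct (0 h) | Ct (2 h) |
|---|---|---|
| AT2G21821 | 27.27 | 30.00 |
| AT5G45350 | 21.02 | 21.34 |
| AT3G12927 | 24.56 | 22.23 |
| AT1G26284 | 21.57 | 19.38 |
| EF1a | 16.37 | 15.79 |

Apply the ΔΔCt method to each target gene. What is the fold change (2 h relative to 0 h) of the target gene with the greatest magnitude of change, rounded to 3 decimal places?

0.101

AT2G21821: ΔΔCt = (30.00−15.79) − (27.27−16.37) = 14.21 − 10.90 = 3.31; fold change = 2^-3.31 = 0.101
AT5G45350: ΔΔCt = (21.34−15.79) − (21.02−16.37) = 5.55 − 4.65 = 0.90; fold change = 2^-0.90 = 0.536
AT3G12927: ΔΔCt = (22.23−15.79) − (24.56−16.37) = 6.44 − 8.19 = -1.75; fold change = 2^1.75 = 3.364
AT1G26284: ΔΔCt = (19.38−15.79) − (21.57−16.37) = 3.59 − 5.20 = -1.61; fold change = 2^1.61 = 3.053
AT2G21821 has the largest |ΔΔCt| = 3.31.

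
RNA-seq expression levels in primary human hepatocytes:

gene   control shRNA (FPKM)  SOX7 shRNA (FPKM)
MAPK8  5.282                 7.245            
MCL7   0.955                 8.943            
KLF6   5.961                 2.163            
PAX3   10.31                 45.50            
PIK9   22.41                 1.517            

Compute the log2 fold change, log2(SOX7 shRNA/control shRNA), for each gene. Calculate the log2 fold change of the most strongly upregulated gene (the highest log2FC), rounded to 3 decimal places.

log2(7.245/5.282) = 0.456  (MAPK8)
log2(8.943/0.955) = 3.227  (MCL7)
log2(2.163/5.961) = -1.463  (KLF6)
log2(45.50/10.31) = 2.142  (PAX3)
log2(1.517/22.41) = -3.885  (PIK9)
MCL7 is most strongly upregulated.

3.227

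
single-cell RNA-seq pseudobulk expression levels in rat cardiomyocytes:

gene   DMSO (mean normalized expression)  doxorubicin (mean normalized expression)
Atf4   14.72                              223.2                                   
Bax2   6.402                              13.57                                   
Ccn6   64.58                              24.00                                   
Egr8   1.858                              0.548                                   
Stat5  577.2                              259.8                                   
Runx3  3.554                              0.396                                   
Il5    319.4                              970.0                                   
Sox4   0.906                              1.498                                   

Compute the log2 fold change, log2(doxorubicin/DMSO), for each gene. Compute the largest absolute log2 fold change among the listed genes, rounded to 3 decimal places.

log2(223.2/14.72) = 3.922  (Atf4)
log2(13.57/6.402) = 1.084  (Bax2)
log2(24.00/64.58) = -1.428  (Ccn6)
log2(0.548/1.858) = -1.762  (Egr8)
log2(259.8/577.2) = -1.152  (Stat5)
log2(0.396/3.554) = -3.166  (Runx3)
log2(970.0/319.4) = 1.603  (Il5)
log2(1.498/0.906) = 0.725  (Sox4)
The largest magnitude belongs to Atf4.

3.922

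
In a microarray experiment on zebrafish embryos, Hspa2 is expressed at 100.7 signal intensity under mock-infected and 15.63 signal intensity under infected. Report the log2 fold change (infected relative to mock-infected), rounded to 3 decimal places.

Fold change = 15.63 / 100.7 = 0.1552
log2(0.1552) = -2.6877

-2.688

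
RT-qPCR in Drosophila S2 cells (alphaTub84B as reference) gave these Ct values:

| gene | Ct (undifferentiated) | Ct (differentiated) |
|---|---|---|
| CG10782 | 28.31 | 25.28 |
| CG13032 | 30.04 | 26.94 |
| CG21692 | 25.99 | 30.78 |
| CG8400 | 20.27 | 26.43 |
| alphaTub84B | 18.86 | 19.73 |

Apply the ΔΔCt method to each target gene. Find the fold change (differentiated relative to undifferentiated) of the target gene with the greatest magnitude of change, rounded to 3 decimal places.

CG10782: ΔΔCt = (25.28−19.73) − (28.31−18.86) = 5.55 − 9.45 = -3.90; fold change = 2^3.90 = 14.929
CG13032: ΔΔCt = (26.94−19.73) − (30.04−18.86) = 7.21 − 11.18 = -3.97; fold change = 2^3.97 = 15.671
CG21692: ΔΔCt = (30.78−19.73) − (25.99−18.86) = 11.05 − 7.13 = 3.92; fold change = 2^-3.92 = 0.066
CG8400: ΔΔCt = (26.43−19.73) − (20.27−18.86) = 6.70 − 1.41 = 5.29; fold change = 2^-5.29 = 0.026
CG8400 has the largest |ΔΔCt| = 5.29.

0.026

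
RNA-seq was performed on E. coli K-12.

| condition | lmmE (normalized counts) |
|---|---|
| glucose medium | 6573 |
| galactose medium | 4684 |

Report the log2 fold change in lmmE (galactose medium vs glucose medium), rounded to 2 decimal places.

Fold change = 4684 / 6573 = 0.7126
log2(0.7126) = -0.489

-0.49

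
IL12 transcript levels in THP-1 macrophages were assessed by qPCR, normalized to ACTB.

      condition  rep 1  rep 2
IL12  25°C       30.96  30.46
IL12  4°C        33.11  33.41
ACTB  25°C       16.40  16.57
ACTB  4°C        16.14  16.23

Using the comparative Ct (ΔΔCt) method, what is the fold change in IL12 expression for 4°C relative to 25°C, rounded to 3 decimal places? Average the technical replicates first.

0.139

Mean Ct: IL12 25°C 30.710; IL12 4°C 33.260; ACTB 25°C 16.485; ACTB 4°C 16.185
ΔCt(25°C) = 30.710 − 16.485 = 14.225
ΔCt(4°C) = 33.260 − 16.185 = 17.075
ΔΔCt = 17.075 − 14.225 = 2.850
Fold change = 2^(−2.850) = 0.1387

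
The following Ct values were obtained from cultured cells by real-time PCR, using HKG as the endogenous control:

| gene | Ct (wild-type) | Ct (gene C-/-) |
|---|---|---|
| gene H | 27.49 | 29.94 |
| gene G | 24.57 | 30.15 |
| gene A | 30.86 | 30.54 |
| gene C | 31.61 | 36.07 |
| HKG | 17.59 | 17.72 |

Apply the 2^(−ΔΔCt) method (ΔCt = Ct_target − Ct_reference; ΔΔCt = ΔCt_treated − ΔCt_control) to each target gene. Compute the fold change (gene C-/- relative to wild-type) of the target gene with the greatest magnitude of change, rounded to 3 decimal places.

gene H: ΔΔCt = (29.94−17.72) − (27.49−17.59) = 12.22 − 9.90 = 2.32; fold change = 2^-2.32 = 0.200
gene G: ΔΔCt = (30.15−17.72) − (24.57−17.59) = 12.43 − 6.98 = 5.45; fold change = 2^-5.45 = 0.023
gene A: ΔΔCt = (30.54−17.72) − (30.86−17.59) = 12.82 − 13.27 = -0.45; fold change = 2^0.45 = 1.366
gene C: ΔΔCt = (36.07−17.72) − (31.61−17.59) = 18.35 − 14.02 = 4.33; fold change = 2^-4.33 = 0.050
gene G has the largest |ΔΔCt| = 5.45.

0.023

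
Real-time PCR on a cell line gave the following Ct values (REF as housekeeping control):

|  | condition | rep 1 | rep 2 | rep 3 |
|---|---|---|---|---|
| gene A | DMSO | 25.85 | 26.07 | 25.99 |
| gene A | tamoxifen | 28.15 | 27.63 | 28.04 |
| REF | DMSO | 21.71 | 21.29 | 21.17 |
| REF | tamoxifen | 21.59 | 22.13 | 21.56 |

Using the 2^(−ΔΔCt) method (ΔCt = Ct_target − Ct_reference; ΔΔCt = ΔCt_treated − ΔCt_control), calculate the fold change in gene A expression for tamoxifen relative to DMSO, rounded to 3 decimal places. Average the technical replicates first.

Mean Ct: gene A DMSO 25.970; gene A tamoxifen 27.940; REF DMSO 21.390; REF tamoxifen 21.760
ΔCt(DMSO) = 25.970 − 21.390 = 4.580
ΔCt(tamoxifen) = 27.940 − 21.760 = 6.180
ΔΔCt = 6.180 − 4.580 = 1.600
Fold change = 2^(−1.600) = 0.3299

0.330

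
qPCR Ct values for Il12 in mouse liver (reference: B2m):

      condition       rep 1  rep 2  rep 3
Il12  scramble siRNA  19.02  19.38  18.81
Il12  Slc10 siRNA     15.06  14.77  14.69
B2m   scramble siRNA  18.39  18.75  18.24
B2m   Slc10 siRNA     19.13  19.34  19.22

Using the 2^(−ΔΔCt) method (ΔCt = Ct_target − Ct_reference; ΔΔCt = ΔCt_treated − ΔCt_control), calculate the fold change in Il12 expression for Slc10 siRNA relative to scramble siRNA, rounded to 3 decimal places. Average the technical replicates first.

32.000

Mean Ct: Il12 scramble siRNA 19.070; Il12 Slc10 siRNA 14.840; B2m scramble siRNA 18.460; B2m Slc10 siRNA 19.230
ΔCt(scramble siRNA) = 19.070 − 18.460 = 0.610
ΔCt(Slc10 siRNA) = 14.840 − 19.230 = -4.390
ΔΔCt = -4.390 − 0.610 = -5.000
Fold change = 2^(−(-5.000)) = 2^5.000 = 32.0000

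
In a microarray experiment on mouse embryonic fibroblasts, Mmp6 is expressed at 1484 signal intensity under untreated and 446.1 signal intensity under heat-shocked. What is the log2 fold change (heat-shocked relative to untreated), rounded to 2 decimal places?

-1.73

Fold change = 446.1 / 1484 = 0.3006
log2(0.3006) = -1.734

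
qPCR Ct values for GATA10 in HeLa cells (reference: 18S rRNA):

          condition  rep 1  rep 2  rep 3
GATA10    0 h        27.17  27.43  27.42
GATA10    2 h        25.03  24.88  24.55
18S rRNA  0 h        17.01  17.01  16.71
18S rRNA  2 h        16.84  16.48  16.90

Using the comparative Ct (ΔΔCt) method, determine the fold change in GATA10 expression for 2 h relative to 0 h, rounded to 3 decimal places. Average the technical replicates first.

Mean Ct: GATA10 0 h 27.340; GATA10 2 h 24.820; 18S rRNA 0 h 16.910; 18S rRNA 2 h 16.740
ΔCt(0 h) = 27.340 − 16.910 = 10.430
ΔCt(2 h) = 24.820 − 16.740 = 8.080
ΔΔCt = 8.080 − 10.430 = -2.350
Fold change = 2^(−(-2.350)) = 2^2.350 = 5.0982

5.098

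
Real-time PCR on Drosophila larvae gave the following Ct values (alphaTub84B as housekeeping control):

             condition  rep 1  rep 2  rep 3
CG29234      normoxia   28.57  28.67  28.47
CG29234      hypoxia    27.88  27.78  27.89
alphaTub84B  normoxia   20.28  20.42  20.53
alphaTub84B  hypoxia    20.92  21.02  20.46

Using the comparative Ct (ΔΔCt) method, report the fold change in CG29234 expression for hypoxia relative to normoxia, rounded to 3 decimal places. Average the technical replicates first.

Mean Ct: CG29234 normoxia 28.570; CG29234 hypoxia 27.850; alphaTub84B normoxia 20.410; alphaTub84B hypoxia 20.800
ΔCt(normoxia) = 28.570 − 20.410 = 8.160
ΔCt(hypoxia) = 27.850 − 20.800 = 7.050
ΔΔCt = 7.050 − 8.160 = -1.110
Fold change = 2^(−(-1.110)) = 2^1.110 = 2.1585

2.158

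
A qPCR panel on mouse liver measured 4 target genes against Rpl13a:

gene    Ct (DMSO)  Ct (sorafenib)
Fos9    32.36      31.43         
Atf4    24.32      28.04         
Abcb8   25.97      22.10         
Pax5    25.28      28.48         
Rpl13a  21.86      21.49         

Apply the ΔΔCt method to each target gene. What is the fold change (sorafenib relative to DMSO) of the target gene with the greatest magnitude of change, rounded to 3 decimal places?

Fos9: ΔΔCt = (31.43−21.49) − (32.36−21.86) = 9.94 − 10.50 = -0.56; fold change = 2^0.56 = 1.474
Atf4: ΔΔCt = (28.04−21.49) − (24.32−21.86) = 6.55 − 2.46 = 4.09; fold change = 2^-4.09 = 0.059
Abcb8: ΔΔCt = (22.10−21.49) − (25.97−21.86) = 0.61 − 4.11 = -3.50; fold change = 2^3.50 = 11.314
Pax5: ΔΔCt = (28.48−21.49) − (25.28−21.86) = 6.99 − 3.42 = 3.57; fold change = 2^-3.57 = 0.084
Atf4 has the largest |ΔΔCt| = 4.09.

0.059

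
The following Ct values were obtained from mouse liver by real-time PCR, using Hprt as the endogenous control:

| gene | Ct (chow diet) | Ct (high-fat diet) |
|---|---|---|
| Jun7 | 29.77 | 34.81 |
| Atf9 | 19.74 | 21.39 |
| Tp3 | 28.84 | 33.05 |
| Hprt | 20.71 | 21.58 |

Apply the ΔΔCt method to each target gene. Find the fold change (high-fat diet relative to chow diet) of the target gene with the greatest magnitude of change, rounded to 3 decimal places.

Jun7: ΔΔCt = (34.81−21.58) − (29.77−20.71) = 13.23 − 9.06 = 4.17; fold change = 2^-4.17 = 0.056
Atf9: ΔΔCt = (21.39−21.58) − (19.74−20.71) = -0.19 − (-0.97) = 0.78; fold change = 2^-0.78 = 0.582
Tp3: ΔΔCt = (33.05−21.58) − (28.84−20.71) = 11.47 − 8.13 = 3.34; fold change = 2^-3.34 = 0.099
Jun7 has the largest |ΔΔCt| = 4.17.

0.056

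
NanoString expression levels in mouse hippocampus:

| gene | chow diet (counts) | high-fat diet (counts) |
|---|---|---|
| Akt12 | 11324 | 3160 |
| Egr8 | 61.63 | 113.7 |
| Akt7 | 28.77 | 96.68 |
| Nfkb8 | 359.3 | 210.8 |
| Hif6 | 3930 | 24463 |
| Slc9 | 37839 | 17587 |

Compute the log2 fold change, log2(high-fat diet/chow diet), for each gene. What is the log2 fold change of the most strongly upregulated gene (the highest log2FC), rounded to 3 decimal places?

log2(3160/11324) = -1.841  (Akt12)
log2(113.7/61.63) = 0.884  (Egr8)
log2(96.68/28.77) = 1.749  (Akt7)
log2(210.8/359.3) = -0.769  (Nfkb8)
log2(24463/3930) = 2.638  (Hif6)
log2(17587/37839) = -1.105  (Slc9)
Hif6 is most strongly upregulated.

2.638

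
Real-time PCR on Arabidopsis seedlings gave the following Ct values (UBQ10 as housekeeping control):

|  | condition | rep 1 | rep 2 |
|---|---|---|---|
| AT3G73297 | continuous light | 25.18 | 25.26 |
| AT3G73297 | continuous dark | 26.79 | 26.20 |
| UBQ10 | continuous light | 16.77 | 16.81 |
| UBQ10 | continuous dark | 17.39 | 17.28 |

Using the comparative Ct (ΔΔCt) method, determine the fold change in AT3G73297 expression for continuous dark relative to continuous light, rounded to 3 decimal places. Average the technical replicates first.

0.603

Mean Ct: AT3G73297 continuous light 25.220; AT3G73297 continuous dark 26.495; UBQ10 continuous light 16.790; UBQ10 continuous dark 17.335
ΔCt(continuous light) = 25.220 − 16.790 = 8.430
ΔCt(continuous dark) = 26.495 − 17.335 = 9.160
ΔΔCt = 9.160 − 8.430 = 0.730
Fold change = 2^(−0.730) = 0.6029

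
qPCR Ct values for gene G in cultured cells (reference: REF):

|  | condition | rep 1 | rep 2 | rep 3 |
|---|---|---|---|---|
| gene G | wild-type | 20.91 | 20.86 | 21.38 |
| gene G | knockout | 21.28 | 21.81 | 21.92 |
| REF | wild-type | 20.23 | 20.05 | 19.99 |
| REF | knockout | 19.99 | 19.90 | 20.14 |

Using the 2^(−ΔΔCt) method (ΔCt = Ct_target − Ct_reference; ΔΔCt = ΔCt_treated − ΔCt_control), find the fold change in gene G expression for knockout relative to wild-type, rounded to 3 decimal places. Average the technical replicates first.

0.616

Mean Ct: gene G wild-type 21.050; gene G knockout 21.670; REF wild-type 20.090; REF knockout 20.010
ΔCt(wild-type) = 21.050 − 20.090 = 0.960
ΔCt(knockout) = 21.670 − 20.010 = 1.660
ΔΔCt = 1.660 − 0.960 = 0.700
Fold change = 2^(−0.700) = 0.6156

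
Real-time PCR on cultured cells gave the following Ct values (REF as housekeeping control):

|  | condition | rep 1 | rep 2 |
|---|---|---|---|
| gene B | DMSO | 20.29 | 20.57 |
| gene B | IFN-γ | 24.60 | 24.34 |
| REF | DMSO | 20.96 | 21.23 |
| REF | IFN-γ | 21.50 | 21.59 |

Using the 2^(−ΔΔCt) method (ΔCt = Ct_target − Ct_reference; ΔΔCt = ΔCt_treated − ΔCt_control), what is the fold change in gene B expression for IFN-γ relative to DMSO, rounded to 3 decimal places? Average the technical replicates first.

0.083

Mean Ct: gene B DMSO 20.430; gene B IFN-γ 24.470; REF DMSO 21.095; REF IFN-γ 21.545
ΔCt(DMSO) = 20.430 − 21.095 = -0.665
ΔCt(IFN-γ) = 24.470 − 21.545 = 2.925
ΔΔCt = 2.925 − (-0.665) = 3.590
Fold change = 2^(−3.590) = 0.0830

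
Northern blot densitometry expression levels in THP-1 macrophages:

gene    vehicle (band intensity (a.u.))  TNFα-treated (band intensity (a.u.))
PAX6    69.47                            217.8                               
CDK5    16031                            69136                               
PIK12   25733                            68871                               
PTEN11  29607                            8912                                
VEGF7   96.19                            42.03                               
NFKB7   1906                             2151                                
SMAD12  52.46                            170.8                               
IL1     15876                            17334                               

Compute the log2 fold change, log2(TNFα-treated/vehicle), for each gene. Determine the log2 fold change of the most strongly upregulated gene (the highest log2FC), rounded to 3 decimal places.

2.109

log2(217.8/69.47) = 1.649  (PAX6)
log2(69136/16031) = 2.109  (CDK5)
log2(68871/25733) = 1.420  (PIK12)
log2(8912/29607) = -1.732  (PTEN11)
log2(42.03/96.19) = -1.194  (VEGF7)
log2(2151/1906) = 0.174  (NFKB7)
log2(170.8/52.46) = 1.703  (SMAD12)
log2(17334/15876) = 0.127  (IL1)
CDK5 is most strongly upregulated.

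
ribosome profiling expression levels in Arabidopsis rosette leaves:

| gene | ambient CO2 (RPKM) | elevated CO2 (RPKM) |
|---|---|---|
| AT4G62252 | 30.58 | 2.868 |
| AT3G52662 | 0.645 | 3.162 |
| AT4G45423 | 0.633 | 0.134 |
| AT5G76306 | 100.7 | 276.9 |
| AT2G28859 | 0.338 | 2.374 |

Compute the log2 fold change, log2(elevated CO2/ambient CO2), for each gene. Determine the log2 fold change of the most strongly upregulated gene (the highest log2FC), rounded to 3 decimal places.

2.812

log2(2.868/30.58) = -3.414  (AT4G62252)
log2(3.162/0.645) = 2.293  (AT3G52662)
log2(0.134/0.633) = -2.240  (AT4G45423)
log2(276.9/100.7) = 1.459  (AT5G76306)
log2(2.374/0.338) = 2.812  (AT2G28859)
AT2G28859 is most strongly upregulated.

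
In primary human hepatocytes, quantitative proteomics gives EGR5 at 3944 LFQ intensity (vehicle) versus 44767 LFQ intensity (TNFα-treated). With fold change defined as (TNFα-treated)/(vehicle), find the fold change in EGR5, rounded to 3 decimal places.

Fold change = 44767 / 3944 = 11.3507
EGR5 is upregulated.

11.351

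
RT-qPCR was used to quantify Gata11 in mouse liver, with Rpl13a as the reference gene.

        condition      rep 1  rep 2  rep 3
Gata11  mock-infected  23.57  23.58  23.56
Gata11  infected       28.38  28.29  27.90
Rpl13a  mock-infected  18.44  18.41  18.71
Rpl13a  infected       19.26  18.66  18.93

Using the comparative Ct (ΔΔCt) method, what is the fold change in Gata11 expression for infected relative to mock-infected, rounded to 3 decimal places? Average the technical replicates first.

Mean Ct: Gata11 mock-infected 23.570; Gata11 infected 28.190; Rpl13a mock-infected 18.520; Rpl13a infected 18.950
ΔCt(mock-infected) = 23.570 − 18.520 = 5.050
ΔCt(infected) = 28.190 − 18.950 = 9.240
ΔΔCt = 9.240 − 5.050 = 4.190
Fold change = 2^(−4.190) = 0.0548

0.055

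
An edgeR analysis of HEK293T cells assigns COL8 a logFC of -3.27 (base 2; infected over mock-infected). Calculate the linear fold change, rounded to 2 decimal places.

Fold change = 2^(-3.27) = 0.104

0.10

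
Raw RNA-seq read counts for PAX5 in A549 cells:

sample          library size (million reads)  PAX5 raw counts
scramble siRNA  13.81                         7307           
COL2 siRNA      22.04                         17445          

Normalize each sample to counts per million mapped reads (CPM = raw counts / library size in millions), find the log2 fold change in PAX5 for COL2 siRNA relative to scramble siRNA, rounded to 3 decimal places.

CPM(scramble siRNA) = 7307 / 13.81 = 529.1093
CPM(COL2 siRNA) = 17445 / 22.04 = 791.5154
Fold change = 791.5154 / 529.1093 = 1.49594
log2(1.49594) = 0.5811

0.581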